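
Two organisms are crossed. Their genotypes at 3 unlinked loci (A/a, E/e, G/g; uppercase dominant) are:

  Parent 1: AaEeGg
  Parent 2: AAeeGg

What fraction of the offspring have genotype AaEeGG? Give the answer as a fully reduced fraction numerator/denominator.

AaEeGg gametes: AEG×1, AEg×1, AeG×1, Aeg×1, aEG×1, aEg×1, aeG×1, aeg×1
AAeeGg gametes: AeG×4, Aeg×4
AaEeGg×AAeeGg grid (8·8=64): AAEeGG=4 AAEeGg=8 AAEegg=4 AAeeGG=4 AAeeGg=8 AAeegg=4 AaEeGG=4 AaEeGg=8 AaEegg=4 AaeeGG=4 AaeeGg=8 Aaeegg=4
AaEeGG hits 4/64; gcd=4; 4÷4/64÷4 = 1/16

P(AaEeGG) = 1/16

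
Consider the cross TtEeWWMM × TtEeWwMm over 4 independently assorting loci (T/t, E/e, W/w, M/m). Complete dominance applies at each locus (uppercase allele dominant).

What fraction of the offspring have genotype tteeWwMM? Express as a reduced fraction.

P(tteeWwMM) = 1/64

TtEeWWMM gametes: TEWM×4, TeWM×4, tEWM×4, teWM×4
TtEeWwMm gametes: TEWM×1, TEWm×1, TEwM×1, TEwm×1, TeWM×1, TeWm×1, TewM×1, Tewm×1, tEWM×1, tEWm×1, tEwM×1, tEwm×1, teWM×1, teWm×1, tewM×1, tewm×1
TtEeWWMM×TtEeWwMm grid (16·16=256): TTEEWWMM=4 TTEEWWMm=4 TTEEWwMM=4 TTEEWwMm=4 TTEeWWMM=8 TTEeWWMm=8 TTEeWwMM=8 TTEeWwMm=8 TTeeWWMM=4 TTeeWWMm=4 TTeeWwMM=4 TTeeWwMm=4 TtEEWWMM=8 TtEEWWMm=8 TtEEWwMM=8 TtEEWwMm=8 TtEeWWMM=16 TtEeWWMm=16 TtEeWwMM=16 TtEeWwMm=16 TteeWWMM=8 TteeWWMm=8 TteeWwMM=8 TteeWwMm=8 ttEEWWMM=4 ttEEWWMm=4 ttEEWwMM=4 ttEEWwMm=4 ttEeWWMM=8 ttEeWWMm=8 ttEeWwMM=8 ttEeWwMm=8 tteeWWMM=4 tteeWWMm=4 tteeWwMM=4 tteeWwMm=4
tteeWwMM hits 4/256; gcd=4; 4÷4/256÷4 = 1/64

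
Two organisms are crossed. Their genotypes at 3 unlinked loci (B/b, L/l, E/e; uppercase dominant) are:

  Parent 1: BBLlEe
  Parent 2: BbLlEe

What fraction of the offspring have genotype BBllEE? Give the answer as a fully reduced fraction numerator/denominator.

BBLlEe gametes: BLE×2, BLe×2, BlE×2, Ble×2
BbLlEe gametes: BLE×1, BLe×1, BlE×1, Ble×1, bLE×1, bLe×1, blE×1, ble×1
BBLlEe×BbLlEe grid (8·8=64): BBLLEE=2 BBLLEe=4 BBLLee=2 BBLlEE=4 BBLlEe=8 BBLlee=4 BBllEE=2 BBllEe=4 BBllee=2 BbLLEE=2 BbLLEe=4 BbLLee=2 BbLlEE=4 BbLlEe=8 BbLlee=4 BbllEE=2 BbllEe=4 Bbllee=2
BBllEE hits 2/64; gcd=2; 2÷2/64÷2 = 1/32

P(BBllEE) = 1/32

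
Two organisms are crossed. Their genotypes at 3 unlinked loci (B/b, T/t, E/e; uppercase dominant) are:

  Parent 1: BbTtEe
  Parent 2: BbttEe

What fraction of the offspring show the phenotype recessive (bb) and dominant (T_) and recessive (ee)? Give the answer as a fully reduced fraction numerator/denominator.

BbTtEe gametes: BTE×1, BTe×1, BtE×1, Bte×1, bTE×1, bTe×1, btE×1, bte×1
BbttEe gametes: BtE×2, Bte×2, btE×2, bte×2
BbTtEe×BbttEe grid (8·8=64): BBTtEE=2 BBTtEe=4 BBTtee=2 BBttEE=2 BBttEe=4 BBttee=2 BbTtEE=4 BbTtEe=8 BbTtee=4 BbttEE=4 BbttEe=8 Bbttee=4 bbTtEE=2 bbTtEe=4 bbTtee=2 bbttEE=2 bbttEe=4 bbttee=2
bb T_ ee hits 2/64; gcd=2; 2÷2/64÷2 = 1/32

P(bb T_ ee) = 1/32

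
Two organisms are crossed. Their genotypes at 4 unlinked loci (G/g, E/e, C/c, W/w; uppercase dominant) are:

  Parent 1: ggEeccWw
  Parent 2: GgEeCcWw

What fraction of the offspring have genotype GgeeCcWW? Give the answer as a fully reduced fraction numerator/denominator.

ggEeccWw gametes: gEcW×4, gEcw×4, gecW×4, gecw×4
GgEeCcWw gametes: GECW×1, GECw×1, GEcW×1, GEcw×1, GeCW×1, GeCw×1, GecW×1, Gecw×1, gECW×1, gECw×1, gEcW×1, gEcw×1, geCW×1, geCw×1, gecW×1, gecw×1
ggEeccWw×GgEeCcWw grid (16·16=256): GgEECcWW=4 GgEECcWw=8 GgEECcww=4 GgEEccWW=4 GgEEccWw=8 GgEEccww=4 GgEeCcWW=8 GgEeCcWw=16 GgEeCcww=8 GgEeccWW=8 GgEeccWw=16 GgEeccww=8 GgeeCcWW=4 GgeeCcWw=8 GgeeCcww=4 GgeeccWW=4 GgeeccWw=8 Ggeeccww=4 ggEECcWW=4 ggEECcWw=8 ggEECcww=4 ggEEccWW=4 ggEEccWw=8 ggEEccww=4 ggEeCcWW=8 ggEeCcWw=16 ggEeCcww=8 ggEeccWW=8 ggEeccWw=16 ggEeccww=8 ggeeCcWW=4 ggeeCcWw=8 ggeeCcww=4 ggeeccWW=4 ggeeccWw=8 ggeeccww=4
GgeeCcWW hits 4/256; gcd=4; 4÷4/256÷4 = 1/64

P(GgeeCcWW) = 1/64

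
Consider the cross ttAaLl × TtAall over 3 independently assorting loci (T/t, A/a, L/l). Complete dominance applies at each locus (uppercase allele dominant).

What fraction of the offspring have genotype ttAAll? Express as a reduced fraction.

ttAaLl gametes: tAL×2, tAl×2, taL×2, tal×2
TtAall gametes: TAl×2, Tal×2, tAl×2, tal×2
ttAaLl×TtAall grid (8·8=64): TtAALl=4 TtAAll=4 TtAaLl=8 TtAall=8 TtaaLl=4 Ttaall=4 ttAALl=4 ttAAll=4 ttAaLl=8 ttAall=8 ttaaLl=4 ttaall=4
ttAAll hits 4/64; gcd=4; 4÷4/64÷4 = 1/16

P(ttAAll) = 1/16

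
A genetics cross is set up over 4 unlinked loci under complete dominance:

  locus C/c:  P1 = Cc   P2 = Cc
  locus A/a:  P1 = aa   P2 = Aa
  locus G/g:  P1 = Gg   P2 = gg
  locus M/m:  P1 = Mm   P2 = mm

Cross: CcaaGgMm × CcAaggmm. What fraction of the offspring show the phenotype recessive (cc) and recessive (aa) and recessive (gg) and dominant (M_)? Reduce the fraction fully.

P(cc aa gg M_) = 1/32

CcaaGgMm gametes: CaGM×2, CaGm×2, CagM×2, Cagm×2, caGM×2, caGm×2, cagM×2, cagm×2
CcAaggmm gametes: CAgm×4, Cagm×4, cAgm×4, cagm×4
CcaaGgMm×CcAaggmm grid (16·16=256): CCAaGgMm=8 CCAaGgmm=8 CCAaggMm=8 CCAaggmm=8 CCaaGgMm=8 CCaaGgmm=8 CCaaggMm=8 CCaaggmm=8 CcAaGgMm=16 CcAaGgmm=16 CcAaggMm=16 CcAaggmm=16 CcaaGgMm=16 CcaaGgmm=16 CcaaggMm=16 Ccaaggmm=16 ccAaGgMm=8 ccAaGgmm=8 ccAaggMm=8 ccAaggmm=8 ccaaGgMm=8 ccaaGgmm=8 ccaaggMm=8 ccaaggmm=8
cc aa gg M_ hits 8/256; gcd=8; 8÷8/256÷8 = 1/32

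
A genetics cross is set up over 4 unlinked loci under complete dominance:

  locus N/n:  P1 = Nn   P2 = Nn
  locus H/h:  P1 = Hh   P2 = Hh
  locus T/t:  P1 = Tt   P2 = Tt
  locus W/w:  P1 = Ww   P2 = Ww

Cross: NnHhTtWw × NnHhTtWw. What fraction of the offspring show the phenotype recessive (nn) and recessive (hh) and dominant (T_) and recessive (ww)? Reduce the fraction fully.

P(nn hh T_ ww) = 3/256

NnHhTtWw gametes: NHTW×1, NHTw×1, NHtW×1, NHtw×1, NhTW×1, NhTw×1, NhtW×1, Nhtw×1, nHTW×1, nHTw×1, nHtW×1, nHtw×1, nhTW×1, nhTw×1, nhtW×1, nhtw×1
NnHhTtWw gametes: NHTW×1, NHTw×1, NHtW×1, NHtw×1, NhTW×1, NhTw×1, NhtW×1, Nhtw×1, nHTW×1, nHTw×1, nHtW×1, nHtw×1, nhTW×1, nhTw×1, nhtW×1, nhtw×1
NnHhTtWw×NnHhTtWw grid (16·16=256): NNHHTTWW=1 NNHHTTWw=2 NNHHTTww=1 NNHHTtWW=2 NNHHTtWw=4 NNHHTtww=2 NNHHttWW=1 NNHHttWw=2 NNHHttww=1 NNHhTTWW=2 NNHhTTWw=4 NNHhTTww=2 NNHhTtWW=4 NNHhTtWw=8 NNHhTtww=4 NNHhttWW=2 NNHhttWw=4 NNHhttww=2 NNhhTTWW=1 NNhhTTWw=2 NNhhTTww=1 NNhhTtWW=2 NNhhTtWw=4 NNhhTtww=2 NNhhttWW=1 NNhhttWw=2 NNhhttww=1 NnHHTTWW=2 NnHHTTWw=4 NnHHTTww=2 NnHHTtWW=4 NnHHTtWw=8 NnHHTtww=4 NnHHttWW=2 NnHHttWw=4 NnHHttww=2 NnHhTTWW=4 NnHhTTWw=8 NnHhTTww=4 NnHhTtWW=8 NnHhTtWw=16 NnHhTtww=8 NnHhttWW=4 NnHhttWw=8 NnHhttww=4 NnhhTTWW=2 NnhhTTWw=4 NnhhTTww=2 NnhhTtWW=4 NnhhTtWw=8 NnhhTtww=4 NnhhttWW=2 NnhhttWw=4 Nnhhttww=2 nnHHTTWW=1 nnHHTTWw=2 nnHHTTww=1 nnHHTtWW=2 nnHHTtWw=4 nnHHTtww=2 nnHHttWW=1 nnHHttWw=2 nnHHttww=1 nnHhTTWW=2 nnHhTTWw=4 nnHhTTww=2 nnHhTtWW=4 nnHhTtWw=8 nnHhTtww=4 nnHhttWW=2 nnHhttWw=4 nnHhttww=2 nnhhTTWW=1 nnhhTTWw=2 nnhhTTww=1 nnhhTtWW=2 nnhhTtWw=4 nnhhTtww=2 nnhhttWW=1 nnhhttWw=2 nnhhttww=1
nn hh T_ ww hits 3/256; gcd=1; 3÷1/256÷1 = 3/256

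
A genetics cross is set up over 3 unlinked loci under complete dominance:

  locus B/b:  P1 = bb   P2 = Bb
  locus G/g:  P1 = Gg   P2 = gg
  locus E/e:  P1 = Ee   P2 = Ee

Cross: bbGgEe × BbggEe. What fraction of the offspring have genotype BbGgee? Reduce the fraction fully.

bbGgEe gametes: bGE×2, bGe×2, bgE×2, bge×2
BbggEe gametes: BgE×2, Bge×2, bgE×2, bge×2
bbGgEe×BbggEe grid (8·8=64): BbGgEE=4 BbGgEe=8 BbGgee=4 BbggEE=4 BbggEe=8 Bbggee=4 bbGgEE=4 bbGgEe=8 bbGgee=4 bbggEE=4 bbggEe=8 bbggee=4
BbGgee hits 4/64; gcd=4; 4÷4/64÷4 = 1/16

P(BbGgee) = 1/16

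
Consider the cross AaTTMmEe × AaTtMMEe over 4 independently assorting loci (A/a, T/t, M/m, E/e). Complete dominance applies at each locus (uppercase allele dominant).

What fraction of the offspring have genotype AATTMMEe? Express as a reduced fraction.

P(AATTMMEe) = 1/32

AaTTMmEe gametes: ATME×2, ATMe×2, ATmE×2, ATme×2, aTME×2, aTMe×2, aTmE×2, aTme×2
AaTtMMEe gametes: ATME×2, ATMe×2, AtME×2, AtMe×2, aTME×2, aTMe×2, atME×2, atMe×2
AaTTMmEe×AaTtMMEe grid (16·16=256): AATTMMEE=4 AATTMMEe=8 AATTMMee=4 AATTMmEE=4 AATTMmEe=8 AATTMmee=4 AATtMMEE=4 AATtMMEe=8 AATtMMee=4 AATtMmEE=4 AATtMmEe=8 AATtMmee=4 AaTTMMEE=8 AaTTMMEe=16 AaTTMMee=8 AaTTMmEE=8 AaTTMmEe=16 AaTTMmee=8 AaTtMMEE=8 AaTtMMEe=16 AaTtMMee=8 AaTtMmEE=8 AaTtMmEe=16 AaTtMmee=8 aaTTMMEE=4 aaTTMMEe=8 aaTTMMee=4 aaTTMmEE=4 aaTTMmEe=8 aaTTMmee=4 aaTtMMEE=4 aaTtMMEe=8 aaTtMMee=4 aaTtMmEE=4 aaTtMmEe=8 aaTtMmee=4
AATTMMEe hits 8/256; gcd=8; 8÷8/256÷8 = 1/32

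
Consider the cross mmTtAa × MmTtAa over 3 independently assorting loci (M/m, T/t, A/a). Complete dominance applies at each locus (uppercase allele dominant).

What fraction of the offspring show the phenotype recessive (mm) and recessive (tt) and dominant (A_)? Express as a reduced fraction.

mmTtAa gametes: mTA×2, mTa×2, mtA×2, mta×2
MmTtAa gametes: MTA×1, MTa×1, MtA×1, Mta×1, mTA×1, mTa×1, mtA×1, mta×1
mmTtAa×MmTtAa grid (8·8=64): MmTTAA=2 MmTTAa=4 MmTTaa=2 MmTtAA=4 MmTtAa=8 MmTtaa=4 MmttAA=2 MmttAa=4 Mmttaa=2 mmTTAA=2 mmTTAa=4 mmTTaa=2 mmTtAA=4 mmTtAa=8 mmTtaa=4 mmttAA=2 mmttAa=4 mmttaa=2
mm tt A_ hits 6/64; gcd=2; 6÷2/64÷2 = 3/32

P(mm tt A_) = 3/32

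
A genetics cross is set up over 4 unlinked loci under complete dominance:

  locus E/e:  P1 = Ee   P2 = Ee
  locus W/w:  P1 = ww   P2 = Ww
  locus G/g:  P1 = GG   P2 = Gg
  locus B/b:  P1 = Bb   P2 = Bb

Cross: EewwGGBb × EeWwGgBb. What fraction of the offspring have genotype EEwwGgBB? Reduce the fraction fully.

EewwGGBb gametes: EwGB×4, EwGb×4, ewGB×4, ewGb×4
EeWwGgBb gametes: EWGB×1, EWGb×1, EWgB×1, EWgb×1, EwGB×1, EwGb×1, EwgB×1, Ewgb×1, eWGB×1, eWGb×1, eWgB×1, eWgb×1, ewGB×1, ewGb×1, ewgB×1, ewgb×1
EewwGGBb×EeWwGgBb grid (16·16=256): EEWwGGBB=4 EEWwGGBb=8 EEWwGGbb=4 EEWwGgBB=4 EEWwGgBb=8 EEWwGgbb=4 EEwwGGBB=4 EEwwGGBb=8 EEwwGGbb=4 EEwwGgBB=4 EEwwGgBb=8 EEwwGgbb=4 EeWwGGBB=8 EeWwGGBb=16 EeWwGGbb=8 EeWwGgBB=8 EeWwGgBb=16 EeWwGgbb=8 EewwGGBB=8 EewwGGBb=16 EewwGGbb=8 EewwGgBB=8 EewwGgBb=16 EewwGgbb=8 eeWwGGBB=4 eeWwGGBb=8 eeWwGGbb=4 eeWwGgBB=4 eeWwGgBb=8 eeWwGgbb=4 eewwGGBB=4 eewwGGBb=8 eewwGGbb=4 eewwGgBB=4 eewwGgBb=8 eewwGgbb=4
EEwwGgBB hits 4/256; gcd=4; 4÷4/256÷4 = 1/64

P(EEwwGgBB) = 1/64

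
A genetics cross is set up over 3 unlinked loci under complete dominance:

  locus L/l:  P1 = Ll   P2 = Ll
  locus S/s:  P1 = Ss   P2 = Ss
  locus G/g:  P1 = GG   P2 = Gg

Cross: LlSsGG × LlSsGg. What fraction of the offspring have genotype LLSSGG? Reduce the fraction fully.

P(LLSSGG) = 1/32

LlSsGG gametes: LSG×2, LsG×2, lSG×2, lsG×2
LlSsGg gametes: LSG×1, LSg×1, LsG×1, Lsg×1, lSG×1, lSg×1, lsG×1, lsg×1
LlSsGG×LlSsGg grid (8·8=64): LLSSGG=2 LLSSGg=2 LLSsGG=4 LLSsGg=4 LLssGG=2 LLssGg=2 LlSSGG=4 LlSSGg=4 LlSsGG=8 LlSsGg=8 LlssGG=4 LlssGg=4 llSSGG=2 llSSGg=2 llSsGG=4 llSsGg=4 llssGG=2 llssGg=2
LLSSGG hits 2/64; gcd=2; 2÷2/64÷2 = 1/32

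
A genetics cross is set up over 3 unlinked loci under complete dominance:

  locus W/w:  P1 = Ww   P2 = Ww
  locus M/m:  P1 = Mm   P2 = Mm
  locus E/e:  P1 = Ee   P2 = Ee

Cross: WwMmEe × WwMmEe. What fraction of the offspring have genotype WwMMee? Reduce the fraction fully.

P(WwMMee) = 1/32

WwMmEe gametes: WME×1, WMe×1, WmE×1, Wme×1, wME×1, wMe×1, wmE×1, wme×1
WwMmEe gametes: WME×1, WMe×1, WmE×1, Wme×1, wME×1, wMe×1, wmE×1, wme×1
WwMmEe×WwMmEe grid (8·8=64): WWMMEE=1 WWMMEe=2 WWMMee=1 WWMmEE=2 WWMmEe=4 WWMmee=2 WWmmEE=1 WWmmEe=2 WWmmee=1 WwMMEE=2 WwMMEe=4 WwMMee=2 WwMmEE=4 WwMmEe=8 WwMmee=4 WwmmEE=2 WwmmEe=4 Wwmmee=2 wwMMEE=1 wwMMEe=2 wwMMee=1 wwMmEE=2 wwMmEe=4 wwMmee=2 wwmmEE=1 wwmmEe=2 wwmmee=1
WwMMee hits 2/64; gcd=2; 2÷2/64÷2 = 1/32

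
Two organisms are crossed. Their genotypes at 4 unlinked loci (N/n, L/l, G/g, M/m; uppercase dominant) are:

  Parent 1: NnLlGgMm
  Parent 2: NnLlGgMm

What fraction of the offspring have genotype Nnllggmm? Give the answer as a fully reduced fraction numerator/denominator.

NnLlGgMm gametes: NLGM×1, NLGm×1, NLgM×1, NLgm×1, NlGM×1, NlGm×1, NlgM×1, Nlgm×1, nLGM×1, nLGm×1, nLgM×1, nLgm×1, nlGM×1, nlGm×1, nlgM×1, nlgm×1
NnLlGgMm gametes: NLGM×1, NLGm×1, NLgM×1, NLgm×1, NlGM×1, NlGm×1, NlgM×1, Nlgm×1, nLGM×1, nLGm×1, nLgM×1, nLgm×1, nlGM×1, nlGm×1, nlgM×1, nlgm×1
NnLlGgMm×NnLlGgMm grid (16·16=256): NNLLGGMM=1 NNLLGGMm=2 NNLLGGmm=1 NNLLGgMM=2 NNLLGgMm=4 NNLLGgmm=2 NNLLggMM=1 NNLLggMm=2 NNLLggmm=1 NNLlGGMM=2 NNLlGGMm=4 NNLlGGmm=2 NNLlGgMM=4 NNLlGgMm=8 NNLlGgmm=4 NNLlggMM=2 NNLlggMm=4 NNLlggmm=2 NNllGGMM=1 NNllGGMm=2 NNllGGmm=1 NNllGgMM=2 NNllGgMm=4 NNllGgmm=2 NNllggMM=1 NNllggMm=2 NNllggmm=1 NnLLGGMM=2 NnLLGGMm=4 NnLLGGmm=2 NnLLGgMM=4 NnLLGgMm=8 NnLLGgmm=4 NnLLggMM=2 NnLLggMm=4 NnLLggmm=2 NnLlGGMM=4 NnLlGGMm=8 NnLlGGmm=4 NnLlGgMM=8 NnLlGgMm=16 NnLlGgmm=8 NnLlggMM=4 NnLlggMm=8 NnLlggmm=4 NnllGGMM=2 NnllGGMm=4 NnllGGmm=2 NnllGgMM=4 NnllGgMm=8 NnllGgmm=4 NnllggMM=2 NnllggMm=4 Nnllggmm=2 nnLLGGMM=1 nnLLGGMm=2 nnLLGGmm=1 nnLLGgMM=2 nnLLGgMm=4 nnLLGgmm=2 nnLLggMM=1 nnLLggMm=2 nnLLggmm=1 nnLlGGMM=2 nnLlGGMm=4 nnLlGGmm=2 nnLlGgMM=4 nnLlGgMm=8 nnLlGgmm=4 nnLlggMM=2 nnLlggMm=4 nnLlggmm=2 nnllGGMM=1 nnllGGMm=2 nnllGGmm=1 nnllGgMM=2 nnllGgMm=4 nnllGgmm=2 nnllggMM=1 nnllggMm=2 nnllggmm=1
Nnllggmm hits 2/256; gcd=2; 2÷2/256÷2 = 1/128

P(Nnllggmm) = 1/128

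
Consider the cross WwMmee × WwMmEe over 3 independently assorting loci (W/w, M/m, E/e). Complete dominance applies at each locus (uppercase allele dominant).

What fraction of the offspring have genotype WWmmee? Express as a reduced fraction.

P(WWmmee) = 1/32

WwMmee gametes: WMe×2, Wme×2, wMe×2, wme×2
WwMmEe gametes: WME×1, WMe×1, WmE×1, Wme×1, wME×1, wMe×1, wmE×1, wme×1
WwMmee×WwMmEe grid (8·8=64): WWMMEe=2 WWMMee=2 WWMmEe=4 WWMmee=4 WWmmEe=2 WWmmee=2 WwMMEe=4 WwMMee=4 WwMmEe=8 WwMmee=8 WwmmEe=4 Wwmmee=4 wwMMEe=2 wwMMee=2 wwMmEe=4 wwMmee=4 wwmmEe=2 wwmmee=2
WWmmee hits 2/64; gcd=2; 2÷2/64÷2 = 1/32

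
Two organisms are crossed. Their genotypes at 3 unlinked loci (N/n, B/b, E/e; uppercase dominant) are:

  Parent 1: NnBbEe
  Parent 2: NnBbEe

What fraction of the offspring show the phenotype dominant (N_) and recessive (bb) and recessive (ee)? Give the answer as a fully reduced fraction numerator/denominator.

P(N_ bb ee) = 3/64

NnBbEe gametes: NBE×1, NBe×1, NbE×1, Nbe×1, nBE×1, nBe×1, nbE×1, nbe×1
NnBbEe gametes: NBE×1, NBe×1, NbE×1, Nbe×1, nBE×1, nBe×1, nbE×1, nbe×1
NnBbEe×NnBbEe grid (8·8=64): NNBBEE=1 NNBBEe=2 NNBBee=1 NNBbEE=2 NNBbEe=4 NNBbee=2 NNbbEE=1 NNbbEe=2 NNbbee=1 NnBBEE=2 NnBBEe=4 NnBBee=2 NnBbEE=4 NnBbEe=8 NnBbee=4 NnbbEE=2 NnbbEe=4 Nnbbee=2 nnBBEE=1 nnBBEe=2 nnBBee=1 nnBbEE=2 nnBbEe=4 nnBbee=2 nnbbEE=1 nnbbEe=2 nnbbee=1
N_ bb ee hits 3/64; gcd=1; 3÷1/64÷1 = 3/64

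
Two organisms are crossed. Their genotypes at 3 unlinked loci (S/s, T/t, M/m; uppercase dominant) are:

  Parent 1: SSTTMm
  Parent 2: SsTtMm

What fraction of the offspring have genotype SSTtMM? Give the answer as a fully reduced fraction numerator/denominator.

SSTTMm gametes: STM×4, STm×4
SsTtMm gametes: STM×1, STm×1, StM×1, Stm×1, sTM×1, sTm×1, stM×1, stm×1
SSTTMm×SsTtMm grid (8·8=64): SSTTMM=4 SSTTMm=8 SSTTmm=4 SSTtMM=4 SSTtMm=8 SSTtmm=4 SsTTMM=4 SsTTMm=8 SsTTmm=4 SsTtMM=4 SsTtMm=8 SsTtmm=4
SSTtMM hits 4/64; gcd=4; 4÷4/64÷4 = 1/16

P(SSTtMM) = 1/16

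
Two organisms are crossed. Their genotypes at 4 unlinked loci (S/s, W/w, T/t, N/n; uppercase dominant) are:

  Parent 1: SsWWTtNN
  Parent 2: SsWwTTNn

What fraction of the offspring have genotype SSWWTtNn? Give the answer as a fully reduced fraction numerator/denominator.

P(SSWWTtNn) = 1/32

SsWWTtNN gametes: SWTN×4, SWtN×4, sWTN×4, sWtN×4
SsWwTTNn gametes: SWTN×2, SWTn×2, SwTN×2, SwTn×2, sWTN×2, sWTn×2, swTN×2, swTn×2
SsWWTtNN×SsWwTTNn grid (16·16=256): SSWWTTNN=8 SSWWTTNn=8 SSWWTtNN=8 SSWWTtNn=8 SSWwTTNN=8 SSWwTTNn=8 SSWwTtNN=8 SSWwTtNn=8 SsWWTTNN=16 SsWWTTNn=16 SsWWTtNN=16 SsWWTtNn=16 SsWwTTNN=16 SsWwTTNn=16 SsWwTtNN=16 SsWwTtNn=16 ssWWTTNN=8 ssWWTTNn=8 ssWWTtNN=8 ssWWTtNn=8 ssWwTTNN=8 ssWwTTNn=8 ssWwTtNN=8 ssWwTtNn=8
SSWWTtNn hits 8/256; gcd=8; 8÷8/256÷8 = 1/32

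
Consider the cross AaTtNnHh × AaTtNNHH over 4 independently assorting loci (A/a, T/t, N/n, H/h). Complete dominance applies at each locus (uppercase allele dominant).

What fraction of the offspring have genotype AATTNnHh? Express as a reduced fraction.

AaTtNnHh gametes: ATNH×1, ATNh×1, ATnH×1, ATnh×1, AtNH×1, AtNh×1, AtnH×1, Atnh×1, aTNH×1, aTNh×1, aTnH×1, aTnh×1, atNH×1, atNh×1, atnH×1, atnh×1
AaTtNNHH gametes: ATNH×4, AtNH×4, aTNH×4, atNH×4
AaTtNnHh×AaTtNNHH grid (16·16=256): AATTNNHH=4 AATTNNHh=4 AATTNnHH=4 AATTNnHh=4 AATtNNHH=8 AATtNNHh=8 AATtNnHH=8 AATtNnHh=8 AAttNNHH=4 AAttNNHh=4 AAttNnHH=4 AAttNnHh=4 AaTTNNHH=8 AaTTNNHh=8 AaTTNnHH=8 AaTTNnHh=8 AaTtNNHH=16 AaTtNNHh=16 AaTtNnHH=16 AaTtNnHh=16 AattNNHH=8 AattNNHh=8 AattNnHH=8 AattNnHh=8 aaTTNNHH=4 aaTTNNHh=4 aaTTNnHH=4 aaTTNnHh=4 aaTtNNHH=8 aaTtNNHh=8 aaTtNnHH=8 aaTtNnHh=8 aattNNHH=4 aattNNHh=4 aattNnHH=4 aattNnHh=4
AATTNnHh hits 4/256; gcd=4; 4÷4/256÷4 = 1/64

P(AATTNnHh) = 1/64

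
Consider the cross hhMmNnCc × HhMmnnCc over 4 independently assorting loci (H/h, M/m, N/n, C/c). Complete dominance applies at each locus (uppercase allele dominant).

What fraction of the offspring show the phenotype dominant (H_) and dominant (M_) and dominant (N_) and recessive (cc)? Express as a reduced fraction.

P(H_ M_ N_ cc) = 3/64

hhMmNnCc gametes: hMNC×2, hMNc×2, hMnC×2, hMnc×2, hmNC×2, hmNc×2, hmnC×2, hmnc×2
HhMmnnCc gametes: HMnC×2, HMnc×2, HmnC×2, Hmnc×2, hMnC×2, hMnc×2, hmnC×2, hmnc×2
hhMmNnCc×HhMmnnCc grid (16·16=256): HhMMNnCC=4 HhMMNnCc=8 HhMMNncc=4 HhMMnnCC=4 HhMMnnCc=8 HhMMnncc=4 HhMmNnCC=8 HhMmNnCc=16 HhMmNncc=8 HhMmnnCC=8 HhMmnnCc=16 HhMmnncc=8 HhmmNnCC=4 HhmmNnCc=8 HhmmNncc=4 HhmmnnCC=4 HhmmnnCc=8 Hhmmnncc=4 hhMMNnCC=4 hhMMNnCc=8 hhMMNncc=4 hhMMnnCC=4 hhMMnnCc=8 hhMMnncc=4 hhMmNnCC=8 hhMmNnCc=16 hhMmNncc=8 hhMmnnCC=8 hhMmnnCc=16 hhMmnncc=8 hhmmNnCC=4 hhmmNnCc=8 hhmmNncc=4 hhmmnnCC=4 hhmmnnCc=8 hhmmnncc=4
H_ M_ N_ cc hits 12/256; gcd=4; 12÷4/256÷4 = 3/64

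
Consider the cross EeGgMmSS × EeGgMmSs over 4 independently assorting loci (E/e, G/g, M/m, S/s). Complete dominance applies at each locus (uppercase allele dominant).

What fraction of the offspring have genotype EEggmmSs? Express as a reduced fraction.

EeGgMmSS gametes: EGMS×2, EGmS×2, EgMS×2, EgmS×2, eGMS×2, eGmS×2, egMS×2, egmS×2
EeGgMmSs gametes: EGMS×1, EGMs×1, EGmS×1, EGms×1, EgMS×1, EgMs×1, EgmS×1, Egms×1, eGMS×1, eGMs×1, eGmS×1, eGms×1, egMS×1, egMs×1, egmS×1, egms×1
EeGgMmSS×EeGgMmSs grid (16·16=256): EEGGMMSS=2 EEGGMMSs=2 EEGGMmSS=4 EEGGMmSs=4 EEGGmmSS=2 EEGGmmSs=2 EEGgMMSS=4 EEGgMMSs=4 EEGgMmSS=8 EEGgMmSs=8 EEGgmmSS=4 EEGgmmSs=4 EEggMMSS=2 EEggMMSs=2 EEggMmSS=4 EEggMmSs=4 EEggmmSS=2 EEggmmSs=2 EeGGMMSS=4 EeGGMMSs=4 EeGGMmSS=8 EeGGMmSs=8 EeGGmmSS=4 EeGGmmSs=4 EeGgMMSS=8 EeGgMMSs=8 EeGgMmSS=16 EeGgMmSs=16 EeGgmmSS=8 EeGgmmSs=8 EeggMMSS=4 EeggMMSs=4 EeggMmSS=8 EeggMmSs=8 EeggmmSS=4 EeggmmSs=4 eeGGMMSS=2 eeGGMMSs=2 eeGGMmSS=4 eeGGMmSs=4 eeGGmmSS=2 eeGGmmSs=2 eeGgMMSS=4 eeGgMMSs=4 eeGgMmSS=8 eeGgMmSs=8 eeGgmmSS=4 eeGgmmSs=4 eeggMMSS=2 eeggMMSs=2 eeggMmSS=4 eeggMmSs=4 eeggmmSS=2 eeggmmSs=2
EEggmmSs hits 2/256; gcd=2; 2÷2/256÷2 = 1/128

P(EEggmmSs) = 1/128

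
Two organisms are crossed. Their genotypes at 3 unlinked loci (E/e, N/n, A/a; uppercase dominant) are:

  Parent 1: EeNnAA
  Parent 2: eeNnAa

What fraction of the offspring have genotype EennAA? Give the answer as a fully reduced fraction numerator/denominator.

EeNnAA gametes: ENA×2, EnA×2, eNA×2, enA×2
eeNnAa gametes: eNA×2, eNa×2, enA×2, ena×2
EeNnAA×eeNnAa grid (8·8=64): EeNNAA=4 EeNNAa=4 EeNnAA=8 EeNnAa=8 EennAA=4 EennAa=4 eeNNAA=4 eeNNAa=4 eeNnAA=8 eeNnAa=8 eennAA=4 eennAa=4
EennAA hits 4/64; gcd=4; 4÷4/64÷4 = 1/16

P(EennAA) = 1/16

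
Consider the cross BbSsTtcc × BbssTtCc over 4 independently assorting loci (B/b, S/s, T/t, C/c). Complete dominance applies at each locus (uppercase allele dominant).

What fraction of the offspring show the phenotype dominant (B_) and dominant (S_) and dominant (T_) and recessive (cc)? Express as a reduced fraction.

P(B_ S_ T_ cc) = 9/64

BbSsTtcc gametes: BSTc×2, BStc×2, BsTc×2, Bstc×2, bSTc×2, bStc×2, bsTc×2, bstc×2
BbssTtCc gametes: BsTC×2, BsTc×2, BstC×2, Bstc×2, bsTC×2, bsTc×2, bstC×2, bstc×2
BbSsTtcc×BbssTtCc grid (16·16=256): BBSsTTCc=4 BBSsTTcc=4 BBSsTtCc=8 BBSsTtcc=8 BBSsttCc=4 BBSsttcc=4 BBssTTCc=4 BBssTTcc=4 BBssTtCc=8 BBssTtcc=8 BBssttCc=4 BBssttcc=4 BbSsTTCc=8 BbSsTTcc=8 BbSsTtCc=16 BbSsTtcc=16 BbSsttCc=8 BbSsttcc=8 BbssTTCc=8 BbssTTcc=8 BbssTtCc=16 BbssTtcc=16 BbssttCc=8 Bbssttcc=8 bbSsTTCc=4 bbSsTTcc=4 bbSsTtCc=8 bbSsTtcc=8 bbSsttCc=4 bbSsttcc=4 bbssTTCc=4 bbssTTcc=4 bbssTtCc=8 bbssTtcc=8 bbssttCc=4 bbssttcc=4
B_ S_ T_ cc hits 36/256; gcd=4; 36÷4/256÷4 = 9/64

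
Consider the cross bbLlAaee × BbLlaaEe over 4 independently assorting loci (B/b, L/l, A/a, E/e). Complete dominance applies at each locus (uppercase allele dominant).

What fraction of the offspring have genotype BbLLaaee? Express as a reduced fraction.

P(BbLLaaee) = 1/32

bbLlAaee gametes: bLAe×4, bLae×4, blAe×4, blae×4
BbLlaaEe gametes: BLaE×2, BLae×2, BlaE×2, Blae×2, bLaE×2, bLae×2, blaE×2, blae×2
bbLlAaee×BbLlaaEe grid (16·16=256): BbLLAaEe=8 BbLLAaee=8 BbLLaaEe=8 BbLLaaee=8 BbLlAaEe=16 BbLlAaee=16 BbLlaaEe=16 BbLlaaee=16 BbllAaEe=8 BbllAaee=8 BbllaaEe=8 Bbllaaee=8 bbLLAaEe=8 bbLLAaee=8 bbLLaaEe=8 bbLLaaee=8 bbLlAaEe=16 bbLlAaee=16 bbLlaaEe=16 bbLlaaee=16 bbllAaEe=8 bbllAaee=8 bbllaaEe=8 bbllaaee=8
BbLLaaee hits 8/256; gcd=8; 8÷8/256÷8 = 1/32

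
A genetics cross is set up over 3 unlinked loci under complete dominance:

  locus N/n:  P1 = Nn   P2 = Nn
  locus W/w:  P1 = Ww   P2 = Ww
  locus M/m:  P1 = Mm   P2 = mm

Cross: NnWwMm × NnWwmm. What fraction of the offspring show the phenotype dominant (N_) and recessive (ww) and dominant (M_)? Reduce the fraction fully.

P(N_ ww M_) = 3/32

NnWwMm gametes: NWM×1, NWm×1, NwM×1, Nwm×1, nWM×1, nWm×1, nwM×1, nwm×1
NnWwmm gametes: NWm×2, Nwm×2, nWm×2, nwm×2
NnWwMm×NnWwmm grid (8·8=64): NNWWMm=2 NNWWmm=2 NNWwMm=4 NNWwmm=4 NNwwMm=2 NNwwmm=2 NnWWMm=4 NnWWmm=4 NnWwMm=8 NnWwmm=8 NnwwMm=4 Nnwwmm=4 nnWWMm=2 nnWWmm=2 nnWwMm=4 nnWwmm=4 nnwwMm=2 nnwwmm=2
N_ ww M_ hits 6/64; gcd=2; 6÷2/64÷2 = 3/32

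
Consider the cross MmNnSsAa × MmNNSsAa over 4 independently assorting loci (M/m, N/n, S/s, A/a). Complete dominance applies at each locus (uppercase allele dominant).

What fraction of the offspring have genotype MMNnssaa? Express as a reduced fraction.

MmNnSsAa gametes: MNSA×1, MNSa×1, MNsA×1, MNsa×1, MnSA×1, MnSa×1, MnsA×1, Mnsa×1, mNSA×1, mNSa×1, mNsA×1, mNsa×1, mnSA×1, mnSa×1, mnsA×1, mnsa×1
MmNNSsAa gametes: MNSA×2, MNSa×2, MNsA×2, MNsa×2, mNSA×2, mNSa×2, mNsA×2, mNsa×2
MmNnSsAa×MmNNSsAa grid (16·16=256): MMNNSSAA=2 MMNNSSAa=4 MMNNSSaa=2 MMNNSsAA=4 MMNNSsAa=8 MMNNSsaa=4 MMNNssAA=2 MMNNssAa=4 MMNNssaa=2 MMNnSSAA=2 MMNnSSAa=4 MMNnSSaa=2 MMNnSsAA=4 MMNnSsAa=8 MMNnSsaa=4 MMNnssAA=2 MMNnssAa=4 MMNnssaa=2 MmNNSSAA=4 MmNNSSAa=8 MmNNSSaa=4 MmNNSsAA=8 MmNNSsAa=16 MmNNSsaa=8 MmNNssAA=4 MmNNssAa=8 MmNNssaa=4 MmNnSSAA=4 MmNnSSAa=8 MmNnSSaa=4 MmNnSsAA=8 MmNnSsAa=16 MmNnSsaa=8 MmNnssAA=4 MmNnssAa=8 MmNnssaa=4 mmNNSSAA=2 mmNNSSAa=4 mmNNSSaa=2 mmNNSsAA=4 mmNNSsAa=8 mmNNSsaa=4 mmNNssAA=2 mmNNssAa=4 mmNNssaa=2 mmNnSSAA=2 mmNnSSAa=4 mmNnSSaa=2 mmNnSsAA=4 mmNnSsAa=8 mmNnSsaa=4 mmNnssAA=2 mmNnssAa=4 mmNnssaa=2
MMNnssaa hits 2/256; gcd=2; 2÷2/256÷2 = 1/128

P(MMNnssaa) = 1/128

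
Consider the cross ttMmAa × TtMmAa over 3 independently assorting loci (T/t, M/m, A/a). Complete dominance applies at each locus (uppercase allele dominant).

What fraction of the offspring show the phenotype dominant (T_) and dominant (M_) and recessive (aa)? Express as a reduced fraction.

ttMmAa gametes: tMA×2, tMa×2, tmA×2, tma×2
TtMmAa gametes: TMA×1, TMa×1, TmA×1, Tma×1, tMA×1, tMa×1, tmA×1, tma×1
ttMmAa×TtMmAa grid (8·8=64): TtMMAA=2 TtMMAa=4 TtMMaa=2 TtMmAA=4 TtMmAa=8 TtMmaa=4 TtmmAA=2 TtmmAa=4 Ttmmaa=2 ttMMAA=2 ttMMAa=4 ttMMaa=2 ttMmAA=4 ttMmAa=8 ttMmaa=4 ttmmAA=2 ttmmAa=4 ttmmaa=2
T_ M_ aa hits 6/64; gcd=2; 6÷2/64÷2 = 3/32

P(T_ M_ aa) = 3/32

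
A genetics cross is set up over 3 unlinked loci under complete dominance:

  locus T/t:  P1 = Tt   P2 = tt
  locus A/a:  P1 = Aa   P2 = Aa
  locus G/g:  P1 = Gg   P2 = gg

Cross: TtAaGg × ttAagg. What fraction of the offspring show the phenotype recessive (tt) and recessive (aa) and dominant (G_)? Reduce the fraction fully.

TtAaGg gametes: TAG×1, TAg×1, TaG×1, Tag×1, tAG×1, tAg×1, taG×1, tag×1
ttAagg gametes: tAg×4, tag×4
TtAaGg×ttAagg grid (8·8=64): TtAAGg=4 TtAAgg=4 TtAaGg=8 TtAagg=8 TtaaGg=4 Ttaagg=4 ttAAGg=4 ttAAgg=4 ttAaGg=8 ttAagg=8 ttaaGg=4 ttaagg=4
tt aa G_ hits 4/64; gcd=4; 4÷4/64÷4 = 1/16

P(tt aa G_) = 1/16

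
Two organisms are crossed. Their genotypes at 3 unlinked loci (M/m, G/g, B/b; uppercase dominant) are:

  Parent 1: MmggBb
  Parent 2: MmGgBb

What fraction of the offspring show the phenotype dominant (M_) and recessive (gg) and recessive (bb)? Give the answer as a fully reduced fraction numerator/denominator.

P(M_ gg bb) = 3/32

MmggBb gametes: MgB×2, Mgb×2, mgB×2, mgb×2
MmGgBb gametes: MGB×1, MGb×1, MgB×1, Mgb×1, mGB×1, mGb×1, mgB×1, mgb×1
MmggBb×MmGgBb grid (8·8=64): MMGgBB=2 MMGgBb=4 MMGgbb=2 MMggBB=2 MMggBb=4 MMggbb=2 MmGgBB=4 MmGgBb=8 MmGgbb=4 MmggBB=4 MmggBb=8 Mmggbb=4 mmGgBB=2 mmGgBb=4 mmGgbb=2 mmggBB=2 mmggBb=4 mmggbb=2
M_ gg bb hits 6/64; gcd=2; 6÷2/64÷2 = 3/32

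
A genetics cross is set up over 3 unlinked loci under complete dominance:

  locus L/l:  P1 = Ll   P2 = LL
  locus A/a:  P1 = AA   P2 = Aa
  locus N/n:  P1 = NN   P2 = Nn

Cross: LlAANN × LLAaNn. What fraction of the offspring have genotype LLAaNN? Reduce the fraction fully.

LlAANN gametes: LAN×4, lAN×4
LLAaNn gametes: LAN×2, LAn×2, LaN×2, Lan×2
LlAANN×LLAaNn grid (8·8=64): LLAANN=8 LLAANn=8 LLAaNN=8 LLAaNn=8 LlAANN=8 LlAANn=8 LlAaNN=8 LlAaNn=8
LLAaNN hits 8/64; gcd=8; 8÷8/64÷8 = 1/8

P(LLAaNN) = 1/8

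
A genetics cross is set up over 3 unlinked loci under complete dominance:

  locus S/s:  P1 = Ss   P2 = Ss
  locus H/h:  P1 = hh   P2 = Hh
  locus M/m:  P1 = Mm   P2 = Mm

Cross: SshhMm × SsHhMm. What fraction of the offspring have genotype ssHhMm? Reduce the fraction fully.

SshhMm gametes: ShM×2, Shm×2, shM×2, shm×2
SsHhMm gametes: SHM×1, SHm×1, ShM×1, Shm×1, sHM×1, sHm×1, shM×1, shm×1
SshhMm×SsHhMm grid (8·8=64): SSHhMM=2 SSHhMm=4 SSHhmm=2 SShhMM=2 SShhMm=4 SShhmm=2 SsHhMM=4 SsHhMm=8 SsHhmm=4 SshhMM=4 SshhMm=8 Sshhmm=4 ssHhMM=2 ssHhMm=4 ssHhmm=2 sshhMM=2 sshhMm=4 sshhmm=2
ssHhMm hits 4/64; gcd=4; 4÷4/64÷4 = 1/16

P(ssHhMm) = 1/16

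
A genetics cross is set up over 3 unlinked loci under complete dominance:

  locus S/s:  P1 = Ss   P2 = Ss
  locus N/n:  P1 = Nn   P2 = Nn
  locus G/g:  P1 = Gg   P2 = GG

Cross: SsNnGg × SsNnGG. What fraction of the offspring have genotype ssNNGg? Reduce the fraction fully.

P(ssNNGg) = 1/32

SsNnGg gametes: SNG×1, SNg×1, SnG×1, Sng×1, sNG×1, sNg×1, snG×1, sng×1
SsNnGG gametes: SNG×2, SnG×2, sNG×2, snG×2
SsNnGg×SsNnGG grid (8·8=64): SSNNGG=2 SSNNGg=2 SSNnGG=4 SSNnGg=4 SSnnGG=2 SSnnGg=2 SsNNGG=4 SsNNGg=4 SsNnGG=8 SsNnGg=8 SsnnGG=4 SsnnGg=4 ssNNGG=2 ssNNGg=2 ssNnGG=4 ssNnGg=4 ssnnGG=2 ssnnGg=2
ssNNGg hits 2/64; gcd=2; 2÷2/64÷2 = 1/32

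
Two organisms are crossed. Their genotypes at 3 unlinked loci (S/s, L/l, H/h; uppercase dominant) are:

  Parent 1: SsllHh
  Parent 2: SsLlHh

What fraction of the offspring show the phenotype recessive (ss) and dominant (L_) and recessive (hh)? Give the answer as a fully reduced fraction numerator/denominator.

SsllHh gametes: SlH×2, Slh×2, slH×2, slh×2
SsLlHh gametes: SLH×1, SLh×1, SlH×1, Slh×1, sLH×1, sLh×1, slH×1, slh×1
SsllHh×SsLlHh grid (8·8=64): SSLlHH=2 SSLlHh=4 SSLlhh=2 SSllHH=2 SSllHh=4 SSllhh=2 SsLlHH=4 SsLlHh=8 SsLlhh=4 SsllHH=4 SsllHh=8 Ssllhh=4 ssLlHH=2 ssLlHh=4 ssLlhh=2 ssllHH=2 ssllHh=4 ssllhh=2
ss L_ hh hits 2/64; gcd=2; 2÷2/64÷2 = 1/32

P(ss L_ hh) = 1/32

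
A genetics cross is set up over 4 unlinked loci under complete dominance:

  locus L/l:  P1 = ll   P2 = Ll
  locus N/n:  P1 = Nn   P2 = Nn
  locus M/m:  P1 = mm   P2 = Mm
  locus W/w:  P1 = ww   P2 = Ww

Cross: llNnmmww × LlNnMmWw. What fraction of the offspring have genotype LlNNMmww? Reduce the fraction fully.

llNnmmww gametes: lNmw×8, lnmw×8
LlNnMmWw gametes: LNMW×1, LNMw×1, LNmW×1, LNmw×1, LnMW×1, LnMw×1, LnmW×1, Lnmw×1, lNMW×1, lNMw×1, lNmW×1, lNmw×1, lnMW×1, lnMw×1, lnmW×1, lnmw×1
llNnmmww×LlNnMmWw grid (16·16=256): LlNNMmWw=8 LlNNMmww=8 LlNNmmWw=8 LlNNmmww=8 LlNnMmWw=16 LlNnMmww=16 LlNnmmWw=16 LlNnmmww=16 LlnnMmWw=8 LlnnMmww=8 LlnnmmWw=8 Llnnmmww=8 llNNMmWw=8 llNNMmww=8 llNNmmWw=8 llNNmmww=8 llNnMmWw=16 llNnMmww=16 llNnmmWw=16 llNnmmww=16 llnnMmWw=8 llnnMmww=8 llnnmmWw=8 llnnmmww=8
LlNNMmww hits 8/256; gcd=8; 8÷8/256÷8 = 1/32

P(LlNNMmww) = 1/32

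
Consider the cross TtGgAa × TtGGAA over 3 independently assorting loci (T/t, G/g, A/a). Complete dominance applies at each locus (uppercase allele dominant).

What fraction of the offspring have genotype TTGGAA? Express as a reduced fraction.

TtGgAa gametes: TGA×1, TGa×1, TgA×1, Tga×1, tGA×1, tGa×1, tgA×1, tga×1
TtGGAA gametes: TGA×4, tGA×4
TtGgAa×TtGGAA grid (8·8=64): TTGGAA=4 TTGGAa=4 TTGgAA=4 TTGgAa=4 TtGGAA=8 TtGGAa=8 TtGgAA=8 TtGgAa=8 ttGGAA=4 ttGGAa=4 ttGgAA=4 ttGgAa=4
TTGGAA hits 4/64; gcd=4; 4÷4/64÷4 = 1/16

P(TTGGAA) = 1/16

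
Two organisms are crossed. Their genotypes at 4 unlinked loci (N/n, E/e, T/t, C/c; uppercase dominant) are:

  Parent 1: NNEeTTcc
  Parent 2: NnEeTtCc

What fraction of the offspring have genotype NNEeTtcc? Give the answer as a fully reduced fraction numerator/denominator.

NNEeTTcc gametes: NETc×8, NeTc×8
NnEeTtCc gametes: NETC×1, NETc×1, NEtC×1, NEtc×1, NeTC×1, NeTc×1, NetC×1, Netc×1, nETC×1, nETc×1, nEtC×1, nEtc×1, neTC×1, neTc×1, netC×1, netc×1
NNEeTTcc×NnEeTtCc grid (16·16=256): NNEETTCc=8 NNEETTcc=8 NNEETtCc=8 NNEETtcc=8 NNEeTTCc=16 NNEeTTcc=16 NNEeTtCc=16 NNEeTtcc=16 NNeeTTCc=8 NNeeTTcc=8 NNeeTtCc=8 NNeeTtcc=8 NnEETTCc=8 NnEETTcc=8 NnEETtCc=8 NnEETtcc=8 NnEeTTCc=16 NnEeTTcc=16 NnEeTtCc=16 NnEeTtcc=16 NneeTTCc=8 NneeTTcc=8 NneeTtCc=8 NneeTtcc=8
NNEeTtcc hits 16/256; gcd=16; 16÷16/256÷16 = 1/16

P(NNEeTtcc) = 1/16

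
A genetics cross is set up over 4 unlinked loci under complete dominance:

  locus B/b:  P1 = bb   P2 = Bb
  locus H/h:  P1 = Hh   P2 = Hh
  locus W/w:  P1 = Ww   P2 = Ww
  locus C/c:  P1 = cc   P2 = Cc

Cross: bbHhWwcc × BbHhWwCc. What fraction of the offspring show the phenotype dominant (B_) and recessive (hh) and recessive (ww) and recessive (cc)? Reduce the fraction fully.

P(B_ hh ww cc) = 1/64

bbHhWwcc gametes: bHWc×4, bHwc×4, bhWc×4, bhwc×4
BbHhWwCc gametes: BHWC×1, BHWc×1, BHwC×1, BHwc×1, BhWC×1, BhWc×1, BhwC×1, Bhwc×1, bHWC×1, bHWc×1, bHwC×1, bHwc×1, bhWC×1, bhWc×1, bhwC×1, bhwc×1
bbHhWwcc×BbHhWwCc grid (16·16=256): BbHHWWCc=4 BbHHWWcc=4 BbHHWwCc=8 BbHHWwcc=8 BbHHwwCc=4 BbHHwwcc=4 BbHhWWCc=8 BbHhWWcc=8 BbHhWwCc=16 BbHhWwcc=16 BbHhwwCc=8 BbHhwwcc=8 BbhhWWCc=4 BbhhWWcc=4 BbhhWwCc=8 BbhhWwcc=8 BbhhwwCc=4 Bbhhwwcc=4 bbHHWWCc=4 bbHHWWcc=4 bbHHWwCc=8 bbHHWwcc=8 bbHHwwCc=4 bbHHwwcc=4 bbHhWWCc=8 bbHhWWcc=8 bbHhWwCc=16 bbHhWwcc=16 bbHhwwCc=8 bbHhwwcc=8 bbhhWWCc=4 bbhhWWcc=4 bbhhWwCc=8 bbhhWwcc=8 bbhhwwCc=4 bbhhwwcc=4
B_ hh ww cc hits 4/256; gcd=4; 4÷4/256÷4 = 1/64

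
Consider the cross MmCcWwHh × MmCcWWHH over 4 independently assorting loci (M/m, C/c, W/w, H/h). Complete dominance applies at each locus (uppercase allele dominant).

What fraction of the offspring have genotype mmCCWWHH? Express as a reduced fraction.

MmCcWwHh gametes: MCWH×1, MCWh×1, MCwH×1, MCwh×1, McWH×1, McWh×1, McwH×1, Mcwh×1, mCWH×1, mCWh×1, mCwH×1, mCwh×1, mcWH×1, mcWh×1, mcwH×1, mcwh×1
MmCcWWHH gametes: MCWH×4, McWH×4, mCWH×4, mcWH×4
MmCcWwHh×MmCcWWHH grid (16·16=256): MMCCWWHH=4 MMCCWWHh=4 MMCCWwHH=4 MMCCWwHh=4 MMCcWWHH=8 MMCcWWHh=8 MMCcWwHH=8 MMCcWwHh=8 MMccWWHH=4 MMccWWHh=4 MMccWwHH=4 MMccWwHh=4 MmCCWWHH=8 MmCCWWHh=8 MmCCWwHH=8 MmCCWwHh=8 MmCcWWHH=16 MmCcWWHh=16 MmCcWwHH=16 MmCcWwHh=16 MmccWWHH=8 MmccWWHh=8 MmccWwHH=8 MmccWwHh=8 mmCCWWHH=4 mmCCWWHh=4 mmCCWwHH=4 mmCCWwHh=4 mmCcWWHH=8 mmCcWWHh=8 mmCcWwHH=8 mmCcWwHh=8 mmccWWHH=4 mmccWWHh=4 mmccWwHH=4 mmccWwHh=4
mmCCWWHH hits 4/256; gcd=4; 4÷4/256÷4 = 1/64

P(mmCCWWHH) = 1/64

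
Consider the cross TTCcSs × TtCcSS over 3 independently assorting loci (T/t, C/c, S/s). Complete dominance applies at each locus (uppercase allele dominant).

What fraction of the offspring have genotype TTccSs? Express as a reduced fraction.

P(TTccSs) = 1/16

TTCcSs gametes: TCS×2, TCs×2, TcS×2, Tcs×2
TtCcSS gametes: TCS×2, TcS×2, tCS×2, tcS×2
TTCcSs×TtCcSS grid (8·8=64): TTCCSS=4 TTCCSs=4 TTCcSS=8 TTCcSs=8 TTccSS=4 TTccSs=4 TtCCSS=4 TtCCSs=4 TtCcSS=8 TtCcSs=8 TtccSS=4 TtccSs=4
TTccSs hits 4/64; gcd=4; 4÷4/64÷4 = 1/16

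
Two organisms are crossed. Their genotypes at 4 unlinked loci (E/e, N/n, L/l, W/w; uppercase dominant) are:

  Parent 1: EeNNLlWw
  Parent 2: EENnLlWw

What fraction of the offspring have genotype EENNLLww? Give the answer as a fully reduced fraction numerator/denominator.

P(EENNLLww) = 1/64

EeNNLlWw gametes: ENLW×2, ENLw×2, ENlW×2, ENlw×2, eNLW×2, eNLw×2, eNlW×2, eNlw×2
EENnLlWw gametes: ENLW×2, ENLw×2, ENlW×2, ENlw×2, EnLW×2, EnLw×2, EnlW×2, Enlw×2
EeNNLlWw×EENnLlWw grid (16·16=256): EENNLLWW=4 EENNLLWw=8 EENNLLww=4 EENNLlWW=8 EENNLlWw=16 EENNLlww=8 EENNllWW=4 EENNllWw=8 EENNllww=4 EENnLLWW=4 EENnLLWw=8 EENnLLww=4 EENnLlWW=8 EENnLlWw=16 EENnLlww=8 EENnllWW=4 EENnllWw=8 EENnllww=4 EeNNLLWW=4 EeNNLLWw=8 EeNNLLww=4 EeNNLlWW=8 EeNNLlWw=16 EeNNLlww=8 EeNNllWW=4 EeNNllWw=8 EeNNllww=4 EeNnLLWW=4 EeNnLLWw=8 EeNnLLww=4 EeNnLlWW=8 EeNnLlWw=16 EeNnLlww=8 EeNnllWW=4 EeNnllWw=8 EeNnllww=4
EENNLLww hits 4/256; gcd=4; 4÷4/256÷4 = 1/64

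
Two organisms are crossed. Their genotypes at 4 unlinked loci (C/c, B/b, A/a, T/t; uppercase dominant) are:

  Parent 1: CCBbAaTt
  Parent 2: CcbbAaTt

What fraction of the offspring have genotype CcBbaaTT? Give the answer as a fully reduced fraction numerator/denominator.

CCBbAaTt gametes: CBAT×2, CBAt×2, CBaT×2, CBat×2, CbAT×2, CbAt×2, CbaT×2, Cbat×2
CcbbAaTt gametes: CbAT×2, CbAt×2, CbaT×2, Cbat×2, cbAT×2, cbAt×2, cbaT×2, cbat×2
CCBbAaTt×CcbbAaTt grid (16·16=256): CCBbAATT=4 CCBbAATt=8 CCBbAAtt=4 CCBbAaTT=8 CCBbAaTt=16 CCBbAatt=8 CCBbaaTT=4 CCBbaaTt=8 CCBbaatt=4 CCbbAATT=4 CCbbAATt=8 CCbbAAtt=4 CCbbAaTT=8 CCbbAaTt=16 CCbbAatt=8 CCbbaaTT=4 CCbbaaTt=8 CCbbaatt=4 CcBbAATT=4 CcBbAATt=8 CcBbAAtt=4 CcBbAaTT=8 CcBbAaTt=16 CcBbAatt=8 CcBbaaTT=4 CcBbaaTt=8 CcBbaatt=4 CcbbAATT=4 CcbbAATt=8 CcbbAAtt=4 CcbbAaTT=8 CcbbAaTt=16 CcbbAatt=8 CcbbaaTT=4 CcbbaaTt=8 Ccbbaatt=4
CcBbaaTT hits 4/256; gcd=4; 4÷4/256÷4 = 1/64

P(CcBbaaTT) = 1/64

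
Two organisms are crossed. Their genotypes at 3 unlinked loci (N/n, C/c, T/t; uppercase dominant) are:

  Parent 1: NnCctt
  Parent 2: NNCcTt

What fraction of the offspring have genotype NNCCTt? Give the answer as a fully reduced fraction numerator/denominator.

P(NNCCTt) = 1/16

NnCctt gametes: NCt×2, Nct×2, nCt×2, nct×2
NNCcTt gametes: NCT×2, NCt×2, NcT×2, Nct×2
NnCctt×NNCcTt grid (8·8=64): NNCCTt=4 NNCCtt=4 NNCcTt=8 NNCctt=8 NNccTt=4 NNcctt=4 NnCCTt=4 NnCCtt=4 NnCcTt=8 NnCctt=8 NnccTt=4 Nncctt=4
NNCCTt hits 4/64; gcd=4; 4÷4/64÷4 = 1/16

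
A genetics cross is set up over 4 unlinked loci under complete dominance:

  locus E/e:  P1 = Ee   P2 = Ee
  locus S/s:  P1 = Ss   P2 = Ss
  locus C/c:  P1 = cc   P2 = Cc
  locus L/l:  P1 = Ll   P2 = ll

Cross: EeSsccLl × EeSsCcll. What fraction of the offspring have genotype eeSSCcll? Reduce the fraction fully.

EeSsccLl gametes: EScL×2, EScl×2, EscL×2, Escl×2, eScL×2, eScl×2, escL×2, escl×2
EeSsCcll gametes: ESCl×2, EScl×2, EsCl×2, Escl×2, eSCl×2, eScl×2, esCl×2, escl×2
EeSsccLl×EeSsCcll grid (16·16=256): EESSCcLl=4 EESSCcll=4 EESSccLl=4 EESSccll=4 EESsCcLl=8 EESsCcll=8 EESsccLl=8 EESsccll=8 EEssCcLl=4 EEssCcll=4 EEssccLl=4 EEssccll=4 EeSSCcLl=8 EeSSCcll=8 EeSSccLl=8 EeSSccll=8 EeSsCcLl=16 EeSsCcll=16 EeSsccLl=16 EeSsccll=16 EessCcLl=8 EessCcll=8 EessccLl=8 Eessccll=8 eeSSCcLl=4 eeSSCcll=4 eeSSccLl=4 eeSSccll=4 eeSsCcLl=8 eeSsCcll=8 eeSsccLl=8 eeSsccll=8 eessCcLl=4 eessCcll=4 eessccLl=4 eessccll=4
eeSSCcll hits 4/256; gcd=4; 4÷4/256÷4 = 1/64

P(eeSSCcll) = 1/64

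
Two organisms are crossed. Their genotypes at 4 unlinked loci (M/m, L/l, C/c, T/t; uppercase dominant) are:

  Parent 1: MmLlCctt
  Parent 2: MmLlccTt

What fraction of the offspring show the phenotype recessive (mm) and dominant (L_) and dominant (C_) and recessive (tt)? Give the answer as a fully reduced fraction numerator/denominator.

MmLlCctt gametes: MLCt×2, MLct×2, MlCt×2, Mlct×2, mLCt×2, mLct×2, mlCt×2, mlct×2
MmLlccTt gametes: MLcT×2, MLct×2, MlcT×2, Mlct×2, mLcT×2, mLct×2, mlcT×2, mlct×2
MmLlCctt×MmLlccTt grid (16·16=256): MMLLCcTt=4 MMLLCctt=4 MMLLccTt=4 MMLLcctt=4 MMLlCcTt=8 MMLlCctt=8 MMLlccTt=8 MMLlcctt=8 MMllCcTt=4 MMllCctt=4 MMllccTt=4 MMllcctt=4 MmLLCcTt=8 MmLLCctt=8 MmLLccTt=8 MmLLcctt=8 MmLlCcTt=16 MmLlCctt=16 MmLlccTt=16 MmLlcctt=16 MmllCcTt=8 MmllCctt=8 MmllccTt=8 Mmllcctt=8 mmLLCcTt=4 mmLLCctt=4 mmLLccTt=4 mmLLcctt=4 mmLlCcTt=8 mmLlCctt=8 mmLlccTt=8 mmLlcctt=8 mmllCcTt=4 mmllCctt=4 mmllccTt=4 mmllcctt=4
mm L_ C_ tt hits 12/256; gcd=4; 12÷4/256÷4 = 3/64

P(mm L_ C_ tt) = 3/64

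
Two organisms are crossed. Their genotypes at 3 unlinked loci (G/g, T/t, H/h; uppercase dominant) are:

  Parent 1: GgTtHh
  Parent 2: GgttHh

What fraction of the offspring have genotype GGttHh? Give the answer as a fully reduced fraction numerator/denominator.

P(GGttHh) = 1/16

GgTtHh gametes: GTH×1, GTh×1, GtH×1, Gth×1, gTH×1, gTh×1, gtH×1, gth×1
GgttHh gametes: GtH×2, Gth×2, gtH×2, gth×2
GgTtHh×GgttHh grid (8·8=64): GGTtHH=2 GGTtHh=4 GGTthh=2 GGttHH=2 GGttHh=4 GGtthh=2 GgTtHH=4 GgTtHh=8 GgTthh=4 GgttHH=4 GgttHh=8 Ggtthh=4 ggTtHH=2 ggTtHh=4 ggTthh=2 ggttHH=2 ggttHh=4 ggtthh=2
GGttHh hits 4/64; gcd=4; 4÷4/64÷4 = 1/16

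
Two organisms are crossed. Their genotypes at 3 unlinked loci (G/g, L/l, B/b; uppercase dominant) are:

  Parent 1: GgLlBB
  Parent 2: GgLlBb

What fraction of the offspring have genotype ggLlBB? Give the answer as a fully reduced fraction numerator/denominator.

GgLlBB gametes: GLB×2, GlB×2, gLB×2, glB×2
GgLlBb gametes: GLB×1, GLb×1, GlB×1, Glb×1, gLB×1, gLb×1, glB×1, glb×1
GgLlBB×GgLlBb grid (8·8=64): GGLLBB=2 GGLLBb=2 GGLlBB=4 GGLlBb=4 GGllBB=2 GGllBb=2 GgLLBB=4 GgLLBb=4 GgLlBB=8 GgLlBb=8 GgllBB=4 GgllBb=4 ggLLBB=2 ggLLBb=2 ggLlBB=4 ggLlBb=4 ggllBB=2 ggllBb=2
ggLlBB hits 4/64; gcd=4; 4÷4/64÷4 = 1/16

P(ggLlBB) = 1/16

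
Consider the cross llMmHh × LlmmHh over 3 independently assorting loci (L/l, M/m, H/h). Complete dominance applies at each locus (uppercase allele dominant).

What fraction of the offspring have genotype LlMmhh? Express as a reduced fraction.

llMmHh gametes: lMH×2, lMh×2, lmH×2, lmh×2
LlmmHh gametes: LmH×2, Lmh×2, lmH×2, lmh×2
llMmHh×LlmmHh grid (8·8=64): LlMmHH=4 LlMmHh=8 LlMmhh=4 LlmmHH=4 LlmmHh=8 Llmmhh=4 llMmHH=4 llMmHh=8 llMmhh=4 llmmHH=4 llmmHh=8 llmmhh=4
LlMmhh hits 4/64; gcd=4; 4÷4/64÷4 = 1/16

P(LlMmhh) = 1/16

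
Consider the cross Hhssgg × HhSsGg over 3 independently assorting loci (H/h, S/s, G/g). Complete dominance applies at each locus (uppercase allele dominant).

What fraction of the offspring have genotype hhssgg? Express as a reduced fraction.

P(hhssgg) = 1/16

Hhssgg gametes: Hsg×4, hsg×4
HhSsGg gametes: HSG×1, HSg×1, HsG×1, Hsg×1, hSG×1, hSg×1, hsG×1, hsg×1
Hhssgg×HhSsGg grid (8·8=64): HHSsGg=4 HHSsgg=4 HHssGg=4 HHssgg=4 HhSsGg=8 HhSsgg=8 HhssGg=8 Hhssgg=8 hhSsGg=4 hhSsgg=4 hhssGg=4 hhssgg=4
hhssgg hits 4/64; gcd=4; 4÷4/64÷4 = 1/16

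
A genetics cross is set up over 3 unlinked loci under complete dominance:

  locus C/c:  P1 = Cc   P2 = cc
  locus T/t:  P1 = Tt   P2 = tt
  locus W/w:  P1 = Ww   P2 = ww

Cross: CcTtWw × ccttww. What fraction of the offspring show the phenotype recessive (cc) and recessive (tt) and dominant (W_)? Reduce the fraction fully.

P(cc tt W_) = 1/8

CcTtWw gametes: CTW×1, CTw×1, CtW×1, Ctw×1, cTW×1, cTw×1, ctW×1, ctw×1
ccttww gametes: ctw×8
CcTtWw×ccttww grid (8·8=64): CcTtWw=8 CcTtww=8 CcttWw=8 Ccttww=8 ccTtWw=8 ccTtww=8 ccttWw=8 ccttww=8
cc tt W_ hits 8/64; gcd=8; 8÷8/64÷8 = 1/8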